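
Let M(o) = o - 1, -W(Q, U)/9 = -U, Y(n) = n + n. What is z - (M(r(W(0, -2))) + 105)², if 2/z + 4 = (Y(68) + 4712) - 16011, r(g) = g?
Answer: -82591134/11167 ≈ -7396.0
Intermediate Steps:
Y(n) = 2*n
W(Q, U) = 9*U (W(Q, U) = -(-9)*U = 9*U)
M(o) = -1 + o
z = -2/11167 (z = 2/(-4 + ((2*68 + 4712) - 16011)) = 2/(-4 + ((136 + 4712) - 16011)) = 2/(-4 + (4848 - 16011)) = 2/(-4 - 11163) = 2/(-11167) = 2*(-1/11167) = -2/11167 ≈ -0.00017910)
z - (M(r(W(0, -2))) + 105)² = -2/11167 - ((-1 + 9*(-2)) + 105)² = -2/11167 - ((-1 - 18) + 105)² = -2/11167 - (-19 + 105)² = -2/11167 - 1*86² = -2/11167 - 1*7396 = -2/11167 - 7396 = -82591134/11167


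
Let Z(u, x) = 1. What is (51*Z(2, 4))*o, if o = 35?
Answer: 1785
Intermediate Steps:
(51*Z(2, 4))*o = (51*1)*35 = 51*35 = 1785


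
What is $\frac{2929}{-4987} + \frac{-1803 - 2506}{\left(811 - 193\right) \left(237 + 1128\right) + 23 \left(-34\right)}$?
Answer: $- \frac{2490015035}{4202983756} \approx -0.59244$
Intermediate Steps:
$\frac{2929}{-4987} + \frac{-1803 - 2506}{\left(811 - 193\right) \left(237 + 1128\right) + 23 \left(-34\right)} = 2929 \left(- \frac{1}{4987}\right) - \frac{4309}{618 \cdot 1365 - 782} = - \frac{2929}{4987} - \frac{4309}{843570 - 782} = - \frac{2929}{4987} - \frac{4309}{842788} = - \frac{2490015035}{4202983756}$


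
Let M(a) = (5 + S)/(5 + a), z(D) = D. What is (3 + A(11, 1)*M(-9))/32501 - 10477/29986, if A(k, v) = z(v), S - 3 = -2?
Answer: -170233999/487287493 ≈ -0.34935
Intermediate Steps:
S = 1 (S = 3 - 2 = 1)
M(a) = 6/(5 + a) (M(a) = (5 + 1)/(5 + a) = 6/(5 + a))
A(k, v) = v
(3 + A(11, 1)*M(-9))/32501 - 10477/29986 = (3 + 1*(6/(5 - 9)))/32501 - 10477/29986 = (3 + 1*(6/(-4)))*(1/32501) - 10477*1/29986 = (3 + 1*(6*(-¼)))*(1/32501) - 10477/29986 = (3 + 1*(-3/2))*(1/32501) - 10477/29986 = (3 - 3/2)*(1/32501) - 10477/29986 = (3/2)*(1/32501) - 10477/29986 = 3/65002 - 10477/29986 = -170233999/487287493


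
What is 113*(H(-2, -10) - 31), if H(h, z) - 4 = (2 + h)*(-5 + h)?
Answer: -3051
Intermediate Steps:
H(h, z) = 4 + (-5 + h)*(2 + h) (H(h, z) = 4 + (2 + h)*(-5 + h) = 4 + (-5 + h)*(2 + h))
113*(H(-2, -10) - 31) = 113*((-6 + (-2)² - 3*(-2)) - 31) = 113*((-6 + 4 + 6) - 31) = 113*(4 - 31) = 113*(-27) = -3051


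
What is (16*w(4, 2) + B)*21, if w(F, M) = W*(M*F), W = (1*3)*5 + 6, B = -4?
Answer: 56364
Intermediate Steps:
W = 21 (W = 3*5 + 6 = 15 + 6 = 21)
w(F, M) = 21*F*M (w(F, M) = 21*(M*F) = 21*(F*M) = 21*F*M)
(16*w(4, 2) + B)*21 = (16*(21*4*2) - 4)*21 = (16*168 - 4)*21 = (2688 - 4)*21 = 2684*21 = 56364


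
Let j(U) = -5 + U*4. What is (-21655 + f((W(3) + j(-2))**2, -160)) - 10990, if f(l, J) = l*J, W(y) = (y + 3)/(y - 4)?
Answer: -90405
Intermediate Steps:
j(U) = -5 + 4*U
W(y) = (3 + y)/(-4 + y)
f(l, J) = J*l
(-21655 + f((W(3) + j(-2))**2, -160)) - 10990 = (-21655 - 160*((3 + 3)/(-4 + 3) + (-5 + 4*(-2)))**2) - 10990 = (-21655 - 160*(6/(-1) + (-5 - 8))**2) - 10990 = (-21655 - 160*(-1*6 - 13)**2) - 10990 = (-21655 - 160*(-6 - 13)**2) - 10990 = (-21655 - 160*(-19)**2) - 10990 = (-21655 - 160*361) - 10990 = (-21655 - 57760) - 10990 = -79415 - 10990 = -90405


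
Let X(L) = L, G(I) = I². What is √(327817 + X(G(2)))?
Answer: √327821 ≈ 572.56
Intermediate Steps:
√(327817 + X(G(2))) = √(327817 + 2²) = √(327817 + 4) = √327821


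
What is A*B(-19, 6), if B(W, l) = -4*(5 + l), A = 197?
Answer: -8668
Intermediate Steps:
B(W, l) = -20 - 4*l
A*B(-19, 6) = 197*(-20 - 4*6) = 197*(-20 - 24) = 197*(-44) = -8668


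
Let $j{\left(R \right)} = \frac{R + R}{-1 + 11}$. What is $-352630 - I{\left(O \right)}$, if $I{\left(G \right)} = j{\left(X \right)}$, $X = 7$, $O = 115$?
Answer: $- \frac{1763157}{5} \approx -3.5263 \cdot 10^{5}$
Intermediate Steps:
$j{\left(R \right)} = \frac{R}{5}$ ($j{\left(R \right)} = \frac{2 R}{10} = 2 R \frac{1}{10} = \frac{R}{5}$)
$I{\left(G \right)} = \frac{7}{5}$ ($I{\left(G \right)} = \frac{1}{5} \cdot 7 = \frac{7}{5}$)
$-352630 - I{\left(O \right)} = -352630 - \frac{7}{5} = - \frac{1763157}{5}$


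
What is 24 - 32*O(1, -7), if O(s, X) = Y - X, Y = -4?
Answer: -72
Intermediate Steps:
O(s, X) = -4 - X
24 - 32*O(1, -7) = 24 - 32*(-4 - 1*(-7)) = 24 - 32*(-4 + 7) = 24 - 32*3 = 24 - 96 = -72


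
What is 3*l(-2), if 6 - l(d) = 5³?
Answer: -357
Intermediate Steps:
l(d) = -119 (l(d) = 6 - 1*5³ = 6 - 1*125 = 6 - 125 = -119)
3*l(-2) = 3*(-119) = -357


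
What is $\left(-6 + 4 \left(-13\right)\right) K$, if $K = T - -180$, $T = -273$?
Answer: $5394$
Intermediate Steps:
$K = -93$ ($K = -273 - -180 = -273 + 180 = -93$)
$\left(-6 + 4 \left(-13\right)\right) K = \left(-6 + 4 \left(-13\right)\right) \left(-93\right) = \left(-6 - 52\right) \left(-93\right) = \left(-58\right) \left(-93\right) = 5394$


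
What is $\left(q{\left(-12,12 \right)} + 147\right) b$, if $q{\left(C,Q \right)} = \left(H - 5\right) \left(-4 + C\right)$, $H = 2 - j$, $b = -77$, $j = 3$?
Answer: $-18711$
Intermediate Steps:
$H = -1$ ($H = 2 - 3 = -1$)
$q{\left(C,Q \right)} = 24 - 6 C$ ($q{\left(C,Q \right)} = \left(-1 - 5\right) \left(-4 + C\right) = - 6 \left(-4 + C\right) = 24 - 6 C$)
$\left(q{\left(-12,12 \right)} + 147\right) b = \left(\left(24 - -72\right) + 147\right) \left(-77\right) = \left(\left(24 + 72\right) + 147\right) \left(-77\right) = \left(96 + 147\right) \left(-77\right) = 243 \left(-77\right) = -18711$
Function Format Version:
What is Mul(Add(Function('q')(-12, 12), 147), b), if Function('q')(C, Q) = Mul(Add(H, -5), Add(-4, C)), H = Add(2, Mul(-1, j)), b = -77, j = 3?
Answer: -18711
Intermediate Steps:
H = -1 (H = Add(2, Mul(-1, 3)) = Add(2, -3) = -1)
Function('q')(C, Q) = Add(24, Mul(-6, C)) (Function('q')(C, Q) = Mul(Add(-1, -5), Add(-4, C)) = Mul(-6, Add(-4, C)) = Add(24, Mul(-6, C)))
Mul(Add(Function('q')(-12, 12), 147), b) = Mul(Add(Add(24, Mul(-6, -12)), 147), -77) = Mul(Add(Add(24, 72), 147), -77) = Mul(Add(96, 147), -77) = Mul(243, -77) = -18711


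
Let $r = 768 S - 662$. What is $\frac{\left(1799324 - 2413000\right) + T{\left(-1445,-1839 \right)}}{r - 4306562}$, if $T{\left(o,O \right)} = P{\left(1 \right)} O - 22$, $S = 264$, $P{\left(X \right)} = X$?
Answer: $\frac{615537}{4104472} \approx 0.14997$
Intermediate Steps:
$T{\left(o,O \right)} = -22 + O$ ($T{\left(o,O \right)} = 1 O - 22 = O - 22 = -22 + O$)
$r = 202090$ ($r = 768 \cdot 264 - 662 = 202752 - 662 = 202090$)
$\frac{\left(1799324 - 2413000\right) + T{\left(-1445,-1839 \right)}}{r - 4306562} = \frac{\left(1799324 - 2413000\right) - 1861}{202090 - 4306562} = \frac{\left(1799324 - 2413000\right) - 1861}{-4104472} = \left(-613676 - 1861\right) \left(- \frac{1}{4104472}\right) = \left(-615537\right) \left(- \frac{1}{4104472}\right) = \frac{615537}{4104472}$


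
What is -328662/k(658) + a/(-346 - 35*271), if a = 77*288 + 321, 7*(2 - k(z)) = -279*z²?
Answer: -65242546832/28275119335 ≈ -2.3074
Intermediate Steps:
k(z) = 2 + 279*z²/7 (k(z) = 2 - (-279)*z²/7 = 2 + 279*z²/7)
a = 22497 (a = 22176 + 321 = 22497)
-328662/k(658) + a/(-346 - 35*271) = -328662/(2 + (279/7)*658²) + 22497/(-346 - 35*271) = -328662/(2 + (279/7)*432964) + 22497/(-346 - 9485) = -328662/(2 + 17256708) + 22497/(-9831) = -328662/17256710 + 22497*(-1/9831) = -328662*1/17256710 - 7499/3277 = -164331/8628355 - 7499/3277 = -65242546832/28275119335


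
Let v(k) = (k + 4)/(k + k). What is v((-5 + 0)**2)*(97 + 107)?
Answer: 2958/25 ≈ 118.32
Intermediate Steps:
v(k) = (4 + k)/(2*k) (v(k) = (4 + k)/((2*k)) = (4 + k)*(1/(2*k)) = (4 + k)/(2*k))
v((-5 + 0)**2)*(97 + 107) = ((4 + (-5 + 0)**2)/(2*((-5 + 0)**2)))*(97 + 107) = ((4 + (-5)**2)/(2*((-5)**2)))*204 = ((1/2)*(4 + 25)/25)*204 = ((1/2)*(1/25)*29)*204 = (29/50)*204 = 2958/25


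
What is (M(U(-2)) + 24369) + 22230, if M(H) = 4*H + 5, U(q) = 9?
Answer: 46640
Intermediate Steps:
M(H) = 5 + 4*H
(M(U(-2)) + 24369) + 22230 = ((5 + 4*9) + 24369) + 22230 = ((5 + 36) + 24369) + 22230 = (41 + 24369) + 22230 = 24410 + 22230 = 46640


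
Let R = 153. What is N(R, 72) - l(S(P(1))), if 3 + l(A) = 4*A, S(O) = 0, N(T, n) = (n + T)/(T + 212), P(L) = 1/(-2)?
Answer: 264/73 ≈ 3.6164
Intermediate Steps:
P(L) = -½
N(T, n) = (T + n)/(212 + T)
l(A) = -3 + 4*A
N(R, 72) - l(S(P(1))) = (153 + 72)/(212 + 153) - (-3 + 4*0) = 225/365 - (-3 + 0) = (1/365)*225 - 1*(-3) = 45/73 + 3 = 264/73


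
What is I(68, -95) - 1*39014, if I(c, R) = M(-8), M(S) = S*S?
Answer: -38950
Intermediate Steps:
M(S) = S**2
I(c, R) = 64 (I(c, R) = (-8)**2 = 64)
I(68, -95) - 1*39014 = 64 - 1*39014 = 64 - 39014 = -38950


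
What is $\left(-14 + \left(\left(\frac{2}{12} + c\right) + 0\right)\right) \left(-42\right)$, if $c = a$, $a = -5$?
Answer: $791$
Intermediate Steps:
$c = -5$
$\left(-14 + \left(\left(\frac{2}{12} + c\right) + 0\right)\right) \left(-42\right) = \left(-14 + \left(\left(\frac{2}{12} - 5\right) + 0\right)\right) \left(-42\right) = \left(-14 + \left(\left(2 \cdot \frac{1}{12} - 5\right) + 0\right)\right) \left(-42\right) = \left(-14 + \left(\left(\frac{1}{6} - 5\right) + 0\right)\right) \left(-42\right) = \left(-14 + \left(- \frac{29}{6} + 0\right)\right) \left(-42\right) = \left(-14 - \frac{29}{6}\right) \left(-42\right) = \left(- \frac{113}{6}\right) \left(-42\right) = 791$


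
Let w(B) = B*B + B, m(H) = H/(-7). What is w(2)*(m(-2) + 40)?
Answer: 1692/7 ≈ 241.71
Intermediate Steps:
m(H) = -H/7 (m(H) = H*(-⅐) = -H/7)
w(B) = B + B² (w(B) = B² + B = B + B²)
w(2)*(m(-2) + 40) = (2*(1 + 2))*(-⅐*(-2) + 40) = (2*3)*(2/7 + 40) = 6*(282/7) = 1692/7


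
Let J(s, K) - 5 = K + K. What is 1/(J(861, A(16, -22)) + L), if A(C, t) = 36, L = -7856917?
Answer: -1/7856840 ≈ -1.2728e-7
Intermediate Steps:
J(s, K) = 5 + 2*K (J(s, K) = 5 + (K + K) = 5 + 2*K)
1/(J(861, A(16, -22)) + L) = 1/((5 + 2*36) - 7856917) = 1/((5 + 72) - 7856917) = 1/(77 - 7856917) = 1/(-7856840) = -1/7856840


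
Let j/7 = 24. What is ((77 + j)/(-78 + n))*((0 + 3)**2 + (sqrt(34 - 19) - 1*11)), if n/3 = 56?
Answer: -49/9 + 49*sqrt(15)/18 ≈ 5.0987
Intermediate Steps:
n = 168 (n = 3*56 = 168)
j = 168 (j = 7*24 = 168)
((77 + j)/(-78 + n))*((0 + 3)**2 + (sqrt(34 - 19) - 1*11)) = ((77 + 168)/(-78 + 168))*((0 + 3)**2 + (sqrt(34 - 19) - 1*11)) = (245/90)*(3**2 + (sqrt(15) - 11)) = (245*(1/90))*(9 + (-11 + sqrt(15))) = 49*(-2 + sqrt(15))/18 = -49/9 + 49*sqrt(15)/18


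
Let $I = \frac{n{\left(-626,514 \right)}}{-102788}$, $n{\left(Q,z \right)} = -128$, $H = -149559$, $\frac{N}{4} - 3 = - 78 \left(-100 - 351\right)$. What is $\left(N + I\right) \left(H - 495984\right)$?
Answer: $- \frac{2334402693970380}{25697} \approx -9.0843 \cdot 10^{10}$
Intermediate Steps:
$N = 140724$ ($N = 12 + 4 \left(- 78 \left(-100 - 351\right)\right) = 12 + 4 \left(\left(-78\right) \left(-451\right)\right) = 12 + 4 \cdot 35178 = 12 + 140712 = 140724$)
$I = \frac{32}{25697}$ ($I = - \frac{128}{-102788} = \left(-128\right) \left(- \frac{1}{102788}\right) = \frac{32}{25697} \approx 0.0012453$)
$\left(N + I\right) \left(H - 495984\right) = \left(140724 + \frac{32}{25697}\right) \left(-149559 - 495984\right) = \frac{3616184660}{25697} \left(-645543\right) = - \frac{2334402693970380}{25697}$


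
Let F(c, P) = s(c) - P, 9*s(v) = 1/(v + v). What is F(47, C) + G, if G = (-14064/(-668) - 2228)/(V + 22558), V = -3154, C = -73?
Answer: 1850150569/25383666 ≈ 72.887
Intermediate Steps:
s(v) = 1/(18*v) (s(v) = 1/(9*(v + v)) = 1/(9*((2*v))) = (1/(2*v))/9 = 1/(18*v))
F(c, P) = -P + 1/(18*c) (F(c, P) = 1/(18*c) - P = -P + 1/(18*c))
G = -92140/810117 (G = (-14064/(-668) - 2228)/(-3154 + 22558) = (-14064*(-1/668) - 2228)/19404 = (3516/167 - 2228)*(1/19404) = -368560/167*1/19404 = -92140/810117 ≈ -0.11374)
F(47, C) + G = (-1*(-73) + (1/18)/47) - 92140/810117 = (73 + (1/18)*(1/47)) - 92140/810117 = (73 + 1/846) - 92140/810117 = 61759/846 - 92140/810117 = 1850150569/25383666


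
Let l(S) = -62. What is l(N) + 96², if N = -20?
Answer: 9154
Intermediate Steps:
l(N) + 96² = -62 + 96² = -62 + 9216 = 9154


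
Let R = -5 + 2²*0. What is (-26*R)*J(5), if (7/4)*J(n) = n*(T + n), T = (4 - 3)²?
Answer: 15600/7 ≈ 2228.6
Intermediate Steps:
T = 1 (T = 1² = 1)
J(n) = 4*n*(1 + n)/7 (J(n) = 4*(n*(1 + n))/7 = 4*n*(1 + n)/7)
R = -5 (R = -5 + 4*0 = -5 + 0 = -5)
(-26*R)*J(5) = (-26*(-5))*((4/7)*5*(1 + 5)) = 130*((4/7)*5*6) = 130*(120/7) = 15600/7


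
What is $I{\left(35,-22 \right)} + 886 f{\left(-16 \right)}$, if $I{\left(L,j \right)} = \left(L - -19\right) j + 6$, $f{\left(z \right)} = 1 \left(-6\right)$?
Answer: $-6498$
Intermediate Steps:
$f{\left(z \right)} = -6$
$I{\left(L,j \right)} = 6 + j \left(19 + L\right)$ ($I{\left(L,j \right)} = \left(L + 19\right) j + 6 = \left(19 + L\right) j + 6 = j \left(19 + L\right) + 6 = 6 + j \left(19 + L\right)$)
$I{\left(35,-22 \right)} + 886 f{\left(-16 \right)} = \left(6 + 19 \left(-22\right) + 35 \left(-22\right)\right) + 886 \left(-6\right) = \left(6 - 418 - 770\right) - 5316 = -1182 - 5316 = -6498$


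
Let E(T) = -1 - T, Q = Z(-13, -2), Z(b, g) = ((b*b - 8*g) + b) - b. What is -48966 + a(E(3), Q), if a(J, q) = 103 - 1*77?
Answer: -48940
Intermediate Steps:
Z(b, g) = b² - 8*g (Z(b, g) = ((b² - 8*g) + b) - b = (b + b² - 8*g) - b = b² - 8*g)
Q = 185 (Q = (-13)² - 8*(-2) = 169 + 16 = 185)
a(J, q) = 26 (a(J, q) = 103 - 77 = 26)
-48966 + a(E(3), Q) = -48966 + 26 = -48940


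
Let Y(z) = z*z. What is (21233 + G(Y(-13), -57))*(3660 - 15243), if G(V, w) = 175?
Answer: -247968864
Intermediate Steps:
Y(z) = z²
(21233 + G(Y(-13), -57))*(3660 - 15243) = (21233 + 175)*(3660 - 15243) = 21408*(-11583) = -247968864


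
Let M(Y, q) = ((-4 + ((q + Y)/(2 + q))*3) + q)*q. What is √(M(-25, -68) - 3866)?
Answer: 2*√22462/11 ≈ 27.250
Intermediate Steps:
M(Y, q) = q*(-4 + q + 3*(Y + q)/(2 + q)) (M(Y, q) = ((-4 + ((Y + q)/(2 + q))*3) + q)*q = ((-4 + 3*(Y + q)/(2 + q)) + q)*q = (-4 + q + 3*(Y + q)/(2 + q))*q = q*(-4 + q + 3*(Y + q)/(2 + q)))
√(M(-25, -68) - 3866) = √(-68*(-8 - 68 + (-68)² + 3*(-25))/(2 - 68) - 3866) = √(-68*(-8 - 68 + 4624 - 75)/(-66) - 3866) = √(-68*(-1/66)*4473 - 3866) = √(50694/11 - 3866) = √(8168/11) = 2*√22462/11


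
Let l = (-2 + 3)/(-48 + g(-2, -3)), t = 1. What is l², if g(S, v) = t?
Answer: 1/2209 ≈ 0.00045269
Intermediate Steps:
g(S, v) = 1
l = -1/47 (l = (-2 + 3)/(-48 + 1) = 1/(-47) = 1*(-1/47) = -1/47 ≈ -0.021277)
l² = (-1/47)² = 1/2209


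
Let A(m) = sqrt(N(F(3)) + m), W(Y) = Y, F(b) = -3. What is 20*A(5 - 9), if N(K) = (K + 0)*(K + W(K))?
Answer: 20*sqrt(14) ≈ 74.833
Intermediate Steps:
N(K) = 2*K**2 (N(K) = (K + 0)*(K + K) = K*(2*K) = 2*K**2)
A(m) = sqrt(18 + m) (A(m) = sqrt(2*(-3)**2 + m) = sqrt(2*9 + m) = sqrt(18 + m))
20*A(5 - 9) = 20*sqrt(18 + (5 - 9)) = 20*sqrt(18 - 4) = 20*sqrt(14)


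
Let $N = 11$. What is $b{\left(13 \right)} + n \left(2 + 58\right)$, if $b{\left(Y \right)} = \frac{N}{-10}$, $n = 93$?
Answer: $\frac{55789}{10} \approx 5578.9$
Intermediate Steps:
$b{\left(Y \right)} = - \frac{11}{10}$ ($b{\left(Y \right)} = \frac{11}{-10} = 11 \left(- \frac{1}{10}\right) = - \frac{11}{10}$)
$b{\left(13 \right)} + n \left(2 + 58\right) = - \frac{11}{10} + 93 \left(2 + 58\right) = - \frac{11}{10} + 93 \cdot 60 = - \frac{11}{10} + 5580 = \frac{55789}{10}$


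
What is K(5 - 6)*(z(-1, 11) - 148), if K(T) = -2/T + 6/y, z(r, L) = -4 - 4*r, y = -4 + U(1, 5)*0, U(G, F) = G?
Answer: -74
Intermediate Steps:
y = -4 (y = -4 + 1*0 = -4 + 0 = -4)
K(T) = -3/2 - 2/T (K(T) = -2/T + 6/(-4) = -2/T + 6*(-¼) = -2/T - 3/2 = -3/2 - 2/T)
K(5 - 6)*(z(-1, 11) - 148) = (-3/2 - 2/(5 - 6))*((-4 - 4*(-1)) - 148) = (-3/2 - 2/(-1))*((-4 + 4) - 148) = (-3/2 - 2*(-1))*(0 - 148) = (-3/2 + 2)*(-148) = (½)*(-148) = -74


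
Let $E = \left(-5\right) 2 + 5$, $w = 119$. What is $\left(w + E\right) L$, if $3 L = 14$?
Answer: $532$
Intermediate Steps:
$L = \frac{14}{3}$ ($L = \frac{1}{3} \cdot 14 = \frac{14}{3} \approx 4.6667$)
$E = -5$ ($E = -10 + 5 = -5$)
$\left(w + E\right) L = \left(119 - 5\right) \frac{14}{3} = 114 \cdot \frac{14}{3} = 532$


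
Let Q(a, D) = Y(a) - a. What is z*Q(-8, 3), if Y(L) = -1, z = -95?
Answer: -665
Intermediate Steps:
Q(a, D) = -1 - a
z*Q(-8, 3) = -95*(-1 - 1*(-8)) = -95*(-1 + 8) = -95*7 = -665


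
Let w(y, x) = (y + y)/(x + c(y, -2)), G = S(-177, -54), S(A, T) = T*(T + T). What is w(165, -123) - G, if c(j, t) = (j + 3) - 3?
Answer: -40769/7 ≈ -5824.1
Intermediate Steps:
S(A, T) = 2*T**2 (S(A, T) = T*(2*T) = 2*T**2)
G = 5832 (G = 2*(-54)**2 = 2*2916 = 5832)
c(j, t) = j (c(j, t) = (3 + j) - 3 = j)
w(y, x) = 2*y/(x + y) (w(y, x) = (y + y)/(x + y) = (2*y)/(x + y) = 2*y/(x + y))
w(165, -123) - G = 2*165/(-123 + 165) - 1*5832 = 2*165/42 - 5832 = 2*165*(1/42) - 5832 = 55/7 - 5832 = -40769/7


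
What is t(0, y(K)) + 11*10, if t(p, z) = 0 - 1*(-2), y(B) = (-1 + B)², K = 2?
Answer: 112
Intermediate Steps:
t(p, z) = 2 (t(p, z) = 0 + 2 = 2)
t(0, y(K)) + 11*10 = 2 + 11*10 = 2 + 110 = 112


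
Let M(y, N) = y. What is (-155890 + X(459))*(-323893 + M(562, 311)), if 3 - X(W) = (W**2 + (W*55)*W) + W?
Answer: 3865254619542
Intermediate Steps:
X(W) = 3 - W - 56*W**2 (X(W) = 3 - ((W**2 + (W*55)*W) + W) = 3 - ((W**2 + (55*W)*W) + W) = 3 - ((W**2 + 55*W**2) + W) = 3 - (56*W**2 + W) = 3 - (W + 56*W**2) = 3 + (-W - 56*W**2) = 3 - W - 56*W**2)
(-155890 + X(459))*(-323893 + M(562, 311)) = (-155890 + (3 - 1*459 - 56*459**2))*(-323893 + 562) = (-155890 + (3 - 459 - 56*210681))*(-323331) = (-155890 + (3 - 459 - 11798136))*(-323331) = (-155890 - 11798592)*(-323331) = -11954482*(-323331) = 3865254619542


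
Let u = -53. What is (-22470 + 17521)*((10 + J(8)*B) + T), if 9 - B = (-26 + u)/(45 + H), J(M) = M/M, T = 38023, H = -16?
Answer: -5460216853/29 ≈ -1.8828e+8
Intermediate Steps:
J(M) = 1
B = 340/29 (B = 9 - (-26 - 53)/(45 - 16) = 9 - (-79)/29 = 9 - 1*(-79/29) = 9 + 79/29 = 340/29 ≈ 11.724)
(-22470 + 17521)*((10 + J(8)*B) + T) = (-22470 + 17521)*((10 + 1*(340/29)) + 38023) = -4949*((10 + 340/29) + 38023) = -4949*(630/29 + 38023) = -4949*1103297/29 = -5460216853/29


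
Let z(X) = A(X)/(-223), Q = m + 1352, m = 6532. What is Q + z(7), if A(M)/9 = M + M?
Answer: 1758006/223 ≈ 7883.4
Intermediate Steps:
A(M) = 18*M (A(M) = 9*(M + M) = 9*(2*M) = 18*M)
Q = 7884 (Q = 6532 + 1352 = 7884)
z(X) = -18*X/223 (z(X) = (18*X)/(-223) = (18*X)*(-1/223) = -18*X/223)
Q + z(7) = 7884 - 18/223*7 = 7884 - 126/223 = 1758006/223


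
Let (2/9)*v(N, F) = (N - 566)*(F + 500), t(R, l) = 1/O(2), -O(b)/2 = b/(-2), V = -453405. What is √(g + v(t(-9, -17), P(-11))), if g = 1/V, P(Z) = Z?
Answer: I*√1023261380870165895/906810 ≈ 1115.5*I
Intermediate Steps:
O(b) = b (O(b) = -2*b/(-2) = -2*b*(-1)/2 = -(-1)*b = b)
t(R, l) = ½ (t(R, l) = 1/2 = ½)
v(N, F) = 9*(-566 + N)*(500 + F)/2 (v(N, F) = 9*((N - 566)*(F + 500))/2 = 9*((-566 + N)*(500 + F))/2 = 9*(-566 + N)*(500 + F)/2)
g = -1/453405 (g = 1/(-453405) = -1/453405 ≈ -2.2055e-6)
√(g + v(t(-9, -17), P(-11))) = √(-1/453405 + (-1273500 - 2547*(-11) + 2250*(½) + (9/2)*(-11)*(½))) = √(-1/453405 + (-1273500 + 28017 + 1125 - 99/4)) = √(-1/453405 - 4977531/4) = √(-2256837443059/1813620) = I*√1023261380870165895/906810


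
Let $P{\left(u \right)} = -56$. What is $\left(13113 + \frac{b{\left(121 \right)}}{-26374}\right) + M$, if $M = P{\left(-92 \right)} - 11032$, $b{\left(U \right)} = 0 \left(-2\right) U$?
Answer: $2025$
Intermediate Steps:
$b{\left(U \right)} = 0$ ($b{\left(U \right)} = 0 U = 0$)
$M = -11088$ ($M = -56 - 11032 = -11088$)
$\left(13113 + \frac{b{\left(121 \right)}}{-26374}\right) + M = \left(13113 + \frac{0}{-26374}\right) - 11088 = \left(13113 + 0 \left(- \frac{1}{26374}\right)\right) - 11088 = \left(13113 + 0\right) - 11088 = 13113 - 11088 = 2025$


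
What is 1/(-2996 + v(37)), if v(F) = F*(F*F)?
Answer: 1/47657 ≈ 2.0983e-5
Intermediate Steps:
v(F) = F**3 (v(F) = F*F**2 = F**3)
1/(-2996 + v(37)) = 1/(-2996 + 37**3) = 1/(-2996 + 50653) = 1/47657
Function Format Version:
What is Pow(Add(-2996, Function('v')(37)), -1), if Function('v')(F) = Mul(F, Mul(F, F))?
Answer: Rational(1, 47657) ≈ 2.0983e-5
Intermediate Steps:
Function('v')(F) = Pow(F, 3) (Function('v')(F) = Mul(F, Pow(F, 2)) = Pow(F, 3))
Pow(Add(-2996, Function('v')(37)), -1) = Pow(Add(-2996, Pow(37, 3)), -1) = Pow(Add(-2996, 50653), -1) = Pow(47657, -1) = Rational(1, 47657)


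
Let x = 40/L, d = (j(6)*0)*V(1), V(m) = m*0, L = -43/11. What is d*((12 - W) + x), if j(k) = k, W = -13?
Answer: 0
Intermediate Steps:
L = -43/11 (L = -43*1/11 = -43/11 ≈ -3.9091)
V(m) = 0
d = 0 (d = (6*0)*0 = 0*0 = 0)
x = -440/43 (x = 40/(-43/11) = 40*(-11/43) = -440/43 ≈ -10.233)
d*((12 - W) + x) = 0*((12 - 1*(-13)) - 440/43) = 0*((12 + 13) - 440/43) = 0*(25 - 440/43) = 0*(635/43) = 0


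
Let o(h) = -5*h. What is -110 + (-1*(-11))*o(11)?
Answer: -715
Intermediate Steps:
-110 + (-1*(-11))*o(11) = -110 + (-1*(-11))*(-5*11) = -110 + 11*(-55) = -110 - 605 = -715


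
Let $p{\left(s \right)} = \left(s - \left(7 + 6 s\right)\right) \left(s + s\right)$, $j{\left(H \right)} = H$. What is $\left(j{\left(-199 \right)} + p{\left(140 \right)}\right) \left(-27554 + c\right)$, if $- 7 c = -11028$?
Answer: $\frac{36035214150}{7} \approx 5.1479 \cdot 10^{9}$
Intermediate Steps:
$c = \frac{11028}{7}$ ($c = \left(- \frac{1}{7}\right) \left(-11028\right) = \frac{11028}{7} \approx 1575.4$)
$p{\left(s \right)} = 2 s \left(-7 - 5 s\right)$ ($p{\left(s \right)} = \left(s - \left(7 + 6 s\right)\right) 2 s = \left(-7 - 5 s\right) 2 s = 2 s \left(-7 - 5 s\right)$)
$\left(j{\left(-199 \right)} + p{\left(140 \right)}\right) \left(-27554 + c\right) = \left(-199 - 280 \left(7 + 5 \cdot 140\right)\right) \left(-27554 + \frac{11028}{7}\right) = \left(-199 - 280 \left(7 + 700\right)\right) \left(- \frac{181850}{7}\right) = \left(-199 - 280 \cdot 707\right) \left(- \frac{181850}{7}\right) = \left(-199 - 197960\right) \left(- \frac{181850}{7}\right) = \left(-198159\right) \left(- \frac{181850}{7}\right) = \frac{36035214150}{7}$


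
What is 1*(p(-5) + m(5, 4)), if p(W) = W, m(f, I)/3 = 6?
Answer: 13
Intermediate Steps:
m(f, I) = 18 (m(f, I) = 3*6 = 18)
1*(p(-5) + m(5, 4)) = 1*(-5 + 18) = 1*13 = 13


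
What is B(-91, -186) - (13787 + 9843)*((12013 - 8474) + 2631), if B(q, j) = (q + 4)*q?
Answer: -145789183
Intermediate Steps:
B(q, j) = q*(4 + q) (B(q, j) = (4 + q)*q = q*(4 + q))
B(-91, -186) - (13787 + 9843)*((12013 - 8474) + 2631) = -91*(4 - 91) - (13787 + 9843)*((12013 - 8474) + 2631) = -91*(-87) - 23630*(3539 + 2631) = 7917 - 23630*6170 = 7917 - 1*145797100 = 7917 - 145797100 = -145789183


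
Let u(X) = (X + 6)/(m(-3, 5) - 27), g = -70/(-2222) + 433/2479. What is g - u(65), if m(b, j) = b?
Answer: 212580839/82625070 ≈ 2.5728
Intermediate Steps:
g = 567828/2754169 (g = -70*(-1/2222) + 433*(1/2479) = 35/1111 + 433/2479 = 567828/2754169 ≈ 0.20617)
u(X) = -⅕ - X/30 (u(X) = (X + 6)/(-3 - 27) = (6 + X)/(-30) = (6 + X)*(-1/30) = -⅕ - X/30)
g - u(65) = 567828/2754169 - (-⅕ - 1/30*65) = 567828/2754169 - (-⅕ - 13/6) = 567828/2754169 - 1*(-71/30) = 567828/2754169 + 71/30 = 212580839/82625070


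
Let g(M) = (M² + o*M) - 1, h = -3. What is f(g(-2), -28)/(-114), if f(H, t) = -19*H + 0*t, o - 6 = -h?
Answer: -5/2 ≈ -2.5000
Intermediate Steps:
o = 9 (o = 6 - 1*(-3) = 6 + 3 = 9)
g(M) = -1 + M² + 9*M (g(M) = (M² + 9*M) - 1 = -1 + M² + 9*M)
f(H, t) = -19*H (f(H, t) = -19*H + 0 = -19*H)
f(g(-2), -28)/(-114) = -19*(-1 + (-2)² + 9*(-2))/(-114) = -19*(-1 + 4 - 18)*(-1/114) = -19*(-15)*(-1/114) = 285*(-1/114) = -5/2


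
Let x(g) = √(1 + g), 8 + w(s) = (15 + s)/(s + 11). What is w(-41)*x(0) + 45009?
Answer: 675028/15 ≈ 45002.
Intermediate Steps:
w(s) = -8 + (15 + s)/(11 + s) (w(s) = -8 + (15 + s)/(s + 11) = -8 + (15 + s)/(11 + s))
w(-41)*x(0) + 45009 = ((-73 - 7*(-41))/(11 - 41))*√(1 + 0) + 45009 = ((-73 + 287)/(-30))*√1 + 45009 = -1/30*214*1 + 45009 = -107/15*1 + 45009 = -107/15 + 45009 = 675028/15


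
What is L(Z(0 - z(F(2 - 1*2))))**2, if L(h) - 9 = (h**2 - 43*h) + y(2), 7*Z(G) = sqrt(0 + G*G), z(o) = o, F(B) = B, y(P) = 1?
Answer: 100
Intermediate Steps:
Z(G) = sqrt(G**2)/7 (Z(G) = sqrt(0 + G*G)/7 = sqrt(0 + G**2)/7 = sqrt(G**2)/7)
L(h) = 10 + h**2 - 43*h (L(h) = 9 + ((h**2 - 43*h) + 1) = 9 + (1 + h**2 - 43*h) = 10 + h**2 - 43*h)
L(Z(0 - z(F(2 - 1*2))))**2 = (10 + (sqrt((0 - (2 - 1*2))**2)/7)**2 - 43*sqrt((0 - (2 - 1*2))**2)/7)**2 = (10 + (sqrt((0 - (2 - 2))**2)/7)**2 - 43*sqrt((0 - (2 - 2))**2)/7)**2 = (10 + (sqrt((0 - 1*0)**2)/7)**2 - 43*sqrt((0 - 1*0)**2)/7)**2 = (10 + (sqrt((0 + 0)**2)/7)**2 - 43*sqrt((0 + 0)**2)/7)**2 = (10 + (sqrt(0**2)/7)**2 - 43*sqrt(0**2)/7)**2 = (10 + (sqrt(0)/7)**2 - 43*sqrt(0)/7)**2 = (10 + ((1/7)*0)**2 - 43*0/7)**2 = (10 + 0**2 - 43*0)**2 = (10 + 0 + 0)**2 = 10**2 = 100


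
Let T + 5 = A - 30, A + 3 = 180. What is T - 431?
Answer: -289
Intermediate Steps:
A = 177 (A = -3 + 180 = 177)
T = 142 (T = -5 + (177 - 30) = -5 + 147 = 142)
T - 431 = 142 - 431 = -289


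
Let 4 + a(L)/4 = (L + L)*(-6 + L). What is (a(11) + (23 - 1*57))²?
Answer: 152100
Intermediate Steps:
a(L) = -16 + 8*L*(-6 + L) (a(L) = -16 + 4*((L + L)*(-6 + L)) = -16 + 4*((2*L)*(-6 + L)) = -16 + 4*(2*L*(-6 + L)) = -16 + 8*L*(-6 + L))
(a(11) + (23 - 1*57))² = ((-16 - 48*11 + 8*11²) + (23 - 1*57))² = ((-16 - 528 + 8*121) + (23 - 57))² = ((-16 - 528 + 968) - 34)² = (424 - 34)² = 390² = 152100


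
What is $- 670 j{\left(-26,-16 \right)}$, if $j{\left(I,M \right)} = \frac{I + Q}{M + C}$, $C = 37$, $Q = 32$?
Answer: $- \frac{1340}{7} \approx -191.43$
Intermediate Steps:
$j{\left(I,M \right)} = \frac{32 + I}{37 + M}$ ($j{\left(I,M \right)} = \frac{I + 32}{M + 37} = \frac{32 + I}{37 + M}$)
$- 670 j{\left(-26,-16 \right)} = - 670 \frac{32 - 26}{37 - 16} = - 670 \cdot \frac{1}{21} \cdot 6 = \left(-670\right) \frac{2}{7} = - \frac{1340}{7}$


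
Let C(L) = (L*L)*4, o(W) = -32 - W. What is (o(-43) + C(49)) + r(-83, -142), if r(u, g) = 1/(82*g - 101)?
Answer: 112928174/11745 ≈ 9615.0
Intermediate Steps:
r(u, g) = 1/(-101 + 82*g)
C(L) = 4*L² (C(L) = L²*4 = 4*L²)
(o(-43) + C(49)) + r(-83, -142) = ((-32 - 1*(-43)) + 4*49²) + 1/(-101 + 82*(-142)) = ((-32 + 43) + 4*2401) + 1/(-101 - 11644) = (11 + 9604) + 1/(-11745) = 9615 - 1/11745 = 112928174/11745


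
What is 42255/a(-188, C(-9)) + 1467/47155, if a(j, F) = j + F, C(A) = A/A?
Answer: -1992260196/8817985 ≈ -225.93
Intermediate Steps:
C(A) = 1
a(j, F) = F + j
42255/a(-188, C(-9)) + 1467/47155 = 42255/(1 - 188) + 1467/47155 = 42255/(-187) + 1467*(1/47155) = 42255*(-1/187) + 1467/47155 = -42255/187 + 1467/47155 = -1992260196/8817985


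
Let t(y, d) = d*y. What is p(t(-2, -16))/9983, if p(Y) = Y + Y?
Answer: 64/9983 ≈ 0.0064109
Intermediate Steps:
p(Y) = 2*Y
p(t(-2, -16))/9983 = (2*(-16*(-2)))/9983 = (2*32)*(1/9983) = 64*(1/9983) = 64/9983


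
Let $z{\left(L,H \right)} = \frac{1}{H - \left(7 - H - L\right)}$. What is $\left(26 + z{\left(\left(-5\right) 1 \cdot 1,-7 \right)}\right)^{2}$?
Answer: $\frac{455625}{676} \approx 674.0$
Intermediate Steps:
$z{\left(L,H \right)} = \frac{1}{-7 + L + 2 H}$ ($z{\left(L,H \right)} = \frac{1}{H - \left(7 - H - L\right)} = \frac{1}{H + \left(-7 + H + L\right)} = \frac{1}{-7 + L + 2 H}$)
$\left(26 + z{\left(\left(-5\right) 1 \cdot 1,-7 \right)}\right)^{2} = \left(26 + \frac{1}{-7 + \left(-5\right) 1 \cdot 1 + 2 \left(-7\right)}\right)^{2} = \left(26 + \frac{1}{-7 - 5 - 14}\right)^{2} = \left(26 + \frac{1}{-26}\right)^{2} = \left(26 - \frac{1}{26}\right)^{2} = \left(\frac{675}{26}\right)^{2} = \frac{455625}{676}$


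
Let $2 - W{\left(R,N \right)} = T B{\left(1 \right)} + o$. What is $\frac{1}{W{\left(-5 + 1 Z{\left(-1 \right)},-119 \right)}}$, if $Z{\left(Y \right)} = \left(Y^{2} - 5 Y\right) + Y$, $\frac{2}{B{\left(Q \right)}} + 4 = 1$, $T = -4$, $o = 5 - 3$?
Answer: $- \frac{3}{8} \approx -0.375$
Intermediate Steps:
$o = 2$
$B{\left(Q \right)} = - \frac{2}{3}$ ($B{\left(Q \right)} = \frac{2}{-4 + 1} = \frac{2}{-3} = 2 \left(- \frac{1}{3}\right) = - \frac{2}{3}$)
$Z{\left(Y \right)} = Y^{2} - 4 Y$
$W{\left(R,N \right)} = - \frac{8}{3}$ ($W{\left(R,N \right)} = 2 - \left(\left(-4\right) \left(- \frac{2}{3}\right) + 2\right) = 2 - \left(\frac{8}{3} + 2\right) = 2 - \frac{14}{3} = - \frac{8}{3}$)
$\frac{1}{W{\left(-5 + 1 Z{\left(-1 \right)},-119 \right)}} = \frac{1}{- \frac{8}{3}} = - \frac{3}{8}$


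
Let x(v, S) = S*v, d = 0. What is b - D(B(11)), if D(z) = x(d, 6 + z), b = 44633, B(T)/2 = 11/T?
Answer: 44633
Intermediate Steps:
B(T) = 22/T (B(T) = 2*(11/T) = 22/T)
D(z) = 0 (D(z) = (6 + z)*0 = 0)
b - D(B(11)) = 44633 - 1*0 = 44633 + 0 = 44633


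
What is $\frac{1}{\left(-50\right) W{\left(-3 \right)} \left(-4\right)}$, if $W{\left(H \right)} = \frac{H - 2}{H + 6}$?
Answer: $- \frac{3}{1000} \approx -0.003$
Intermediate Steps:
$W{\left(H \right)} = \frac{-2 + H}{6 + H}$
$\frac{1}{\left(-50\right) W{\left(-3 \right)} \left(-4\right)} = \frac{1}{\left(-50\right) \frac{-2 - 3}{6 - 3} \left(-4\right)} = \frac{1}{\left(-50\right) \frac{1}{3} \left(-5\right) \left(-4\right)} = \frac{1}{\left(-50\right) \left(\left(- \frac{5}{3}\right) \left(-4\right)\right)} = \frac{1}{\left(-50\right) \frac{20}{3}} = \frac{1}{- \frac{1000}{3}} = - \frac{3}{1000}$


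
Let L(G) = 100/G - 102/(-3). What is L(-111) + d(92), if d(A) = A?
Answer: 13886/111 ≈ 125.10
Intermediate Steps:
L(G) = 34 + 100/G (L(G) = 100/G - 102*(-⅓) = 100/G + 34 = 34 + 100/G)
L(-111) + d(92) = (34 + 100/(-111)) + 92 = (34 + 100*(-1/111)) + 92 = (34 - 100/111) + 92 = 3674/111 + 92 = 13886/111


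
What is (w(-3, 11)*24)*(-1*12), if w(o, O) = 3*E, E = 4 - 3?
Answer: -864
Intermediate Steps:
E = 1
w(o, O) = 3 (w(o, O) = 3*1 = 3)
(w(-3, 11)*24)*(-1*12) = (3*24)*(-1*12) = 72*(-12) = -864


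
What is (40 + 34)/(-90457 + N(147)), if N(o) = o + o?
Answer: -74/90163 ≈ -0.00082074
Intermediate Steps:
N(o) = 2*o
(40 + 34)/(-90457 + N(147)) = (40 + 34)/(-90457 + 2*147) = 74/(-90457 + 294) = 74/(-90163) = 74*(-1/90163) = -74/90163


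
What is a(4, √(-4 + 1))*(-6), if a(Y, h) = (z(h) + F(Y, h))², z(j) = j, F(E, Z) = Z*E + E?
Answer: 354 - 240*I*√3 ≈ 354.0 - 415.69*I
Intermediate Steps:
F(E, Z) = E + E*Z (F(E, Z) = E*Z + E = E + E*Z)
a(Y, h) = (h + Y*(1 + h))²
a(4, √(-4 + 1))*(-6) = (√(-4 + 1) + 4*(1 + √(-4 + 1)))²*(-6) = (√(-3) + 4*(1 + √(-3)))²*(-6) = (I*√3 + 4*(1 + I*√3))²*(-6) = (I*√3 + (4 + 4*I*√3))²*(-6) = (4 + 5*I*√3)²*(-6) = -6*(4 + 5*I*√3)²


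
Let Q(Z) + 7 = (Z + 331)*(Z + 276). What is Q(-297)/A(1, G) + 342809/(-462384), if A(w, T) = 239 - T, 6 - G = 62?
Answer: -434507519/136403280 ≈ -3.1855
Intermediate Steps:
G = -56 (G = 6 - 1*62 = 6 - 62 = -56)
Q(Z) = -7 + (276 + Z)*(331 + Z) (Q(Z) = -7 + (Z + 331)*(Z + 276) = -7 + (331 + Z)*(276 + Z) = -7 + (276 + Z)*(331 + Z))
Q(-297)/A(1, G) + 342809/(-462384) = (91349 + (-297)**2 + 607*(-297))/(239 - 1*(-56)) + 342809/(-462384) = (91349 + 88209 - 180279)/(239 + 56) + 342809*(-1/462384) = -721/295 - 342809/462384 = -434507519/136403280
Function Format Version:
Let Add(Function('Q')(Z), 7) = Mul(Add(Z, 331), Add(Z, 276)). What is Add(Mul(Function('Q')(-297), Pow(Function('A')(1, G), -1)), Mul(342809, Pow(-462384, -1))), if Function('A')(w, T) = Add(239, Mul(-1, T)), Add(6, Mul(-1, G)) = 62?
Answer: Rational(-434507519, 136403280) ≈ -3.1855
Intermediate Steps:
G = -56 (G = Add(6, Mul(-1, 62)) = Add(6, -62) = -56)
Function('Q')(Z) = Add(-7, Mul(Add(276, Z), Add(331, Z))) (Function('Q')(Z) = Add(-7, Mul(Add(Z, 331), Add(Z, 276))) = Add(-7, Mul(Add(331, Z), Add(276, Z))) = Add(-7, Mul(Add(276, Z), Add(331, Z))))
Add(Mul(Function('Q')(-297), Pow(Function('A')(1, G), -1)), Mul(342809, Pow(-462384, -1))) = Add(Mul(Add(91349, Pow(-297, 2), Mul(607, -297)), Pow(Add(239, Mul(-1, -56)), -1)), Mul(342809, Pow(-462384, -1))) = Add(Mul(Add(91349, 88209, -180279), Pow(Add(239, 56), -1)), Mul(342809, Rational(-1, 462384))) = Add(Mul(-721, Pow(295, -1)), Rational(-342809, 462384)) = Add(Mul(-721, Rational(1, 295)), Rational(-342809, 462384)) = Add(Rational(-721, 295), Rational(-342809, 462384)) = Rational(-434507519, 136403280)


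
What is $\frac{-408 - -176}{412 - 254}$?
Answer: $- \frac{116}{79} \approx -1.4684$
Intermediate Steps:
$\frac{-408 - -176}{412 - 254} = \frac{-408 + 176}{158} = \left(-232\right) \frac{1}{158} = - \frac{116}{79}$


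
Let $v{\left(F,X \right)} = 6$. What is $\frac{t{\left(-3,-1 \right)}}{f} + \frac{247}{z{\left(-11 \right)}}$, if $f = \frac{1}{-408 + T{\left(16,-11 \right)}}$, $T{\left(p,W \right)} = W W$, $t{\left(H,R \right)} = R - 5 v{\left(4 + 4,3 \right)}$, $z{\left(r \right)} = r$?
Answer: $\frac{97620}{11} \approx 8874.5$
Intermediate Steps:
$t{\left(H,R \right)} = -30 + R$ ($t{\left(H,R \right)} = R - 30 = -30 + R$)
$T{\left(p,W \right)} = W^{2}$
$f = - \frac{1}{287}$ ($f = \frac{1}{-408 + \left(-11\right)^{2}} = \frac{1}{-408 + 121} = \frac{1}{-287} = - \frac{1}{287} \approx -0.0034843$)
$\frac{t{\left(-3,-1 \right)}}{f} + \frac{247}{z{\left(-11 \right)}} = \frac{-30 - 1}{- \frac{1}{287}} + \frac{247}{-11} = \left(-31\right) \left(-287\right) + 247 \left(- \frac{1}{11}\right) = 8897 - \frac{247}{11} = \frac{97620}{11}$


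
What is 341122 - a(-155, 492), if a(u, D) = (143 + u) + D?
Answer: 340642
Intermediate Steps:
a(u, D) = 143 + D + u
341122 - a(-155, 492) = 341122 - (143 + 492 - 155) = 341122 - 1*480 = 341122 - 480 = 340642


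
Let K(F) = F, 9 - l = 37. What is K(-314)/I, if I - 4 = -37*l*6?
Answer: -157/3110 ≈ -0.050482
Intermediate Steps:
l = -28 (l = 9 - 1*37 = 9 - 37 = -28)
I = 6220 (I = 4 - 37*(-28)*6 = 4 + 1036*6 = 4 + 6216 = 6220)
K(-314)/I = -314/6220 = -314*1/6220 = -157/3110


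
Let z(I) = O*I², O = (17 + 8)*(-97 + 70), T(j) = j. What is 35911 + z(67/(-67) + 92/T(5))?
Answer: -168452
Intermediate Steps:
O = -675 (O = 25*(-27) = -675)
z(I) = -675*I²
35911 + z(67/(-67) + 92/T(5)) = 35911 - 675*(67/(-67) + 92/5)² = 35911 - 675*(67*(-1/67) + 92*(⅕))² = 35911 - 675*(-1 + 92/5)² = 35911 - 675*(87/5)² = 35911 - 675*7569/25 = 35911 - 204363 = -168452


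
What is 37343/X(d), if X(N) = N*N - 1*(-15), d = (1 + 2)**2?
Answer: 37343/96 ≈ 388.99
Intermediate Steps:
d = 9 (d = 3**2 = 9)
X(N) = 15 + N**2 (X(N) = N**2 + 15 = 15 + N**2)
37343/X(d) = 37343/(15 + 9**2) = 37343/(15 + 81) = 37343/96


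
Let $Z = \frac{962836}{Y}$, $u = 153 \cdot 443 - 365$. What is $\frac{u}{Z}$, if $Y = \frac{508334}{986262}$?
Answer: $\frac{8567207069}{237402139758} \approx 0.036087$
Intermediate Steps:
$Y = \frac{254167}{493131}$ ($Y = 508334 \cdot \frac{1}{986262} = \frac{254167}{493131} \approx 0.51542$)
$u = 67414$ ($u = 67779 - 365 = 67414$)
$Z = \frac{474804279516}{254167}$ ($Z = \frac{962836}{\frac{254167}{493131}} = 962836 \cdot \frac{493131}{254167} = \frac{474804279516}{254167} \approx 1.8681 \cdot 10^{6}$)
$\frac{u}{Z} = \frac{67414}{\frac{474804279516}{254167}} = 67414 \cdot \frac{254167}{474804279516} = \frac{8567207069}{237402139758}$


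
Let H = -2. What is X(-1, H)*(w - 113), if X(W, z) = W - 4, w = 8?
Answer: 525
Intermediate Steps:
X(W, z) = -4 + W
X(-1, H)*(w - 113) = (-4 - 1)*(8 - 113) = -5*(-105) = 525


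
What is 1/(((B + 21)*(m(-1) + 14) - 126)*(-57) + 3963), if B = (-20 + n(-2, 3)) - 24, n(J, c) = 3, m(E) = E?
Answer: 1/25965 ≈ 3.8513e-5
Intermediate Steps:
B = -41 (B = (-20 + 3) - 24 = -17 - 24 = -41)
1/(((B + 21)*(m(-1) + 14) - 126)*(-57) + 3963) = 1/(((-41 + 21)*(-1 + 14) - 126)*(-57) + 3963) = 1/((-20*13 - 126)*(-57) + 3963) = 1/((-260 - 126)*(-57) + 3963) = 1/(-386*(-57) + 3963) = 1/(22002 + 3963) = 1/25965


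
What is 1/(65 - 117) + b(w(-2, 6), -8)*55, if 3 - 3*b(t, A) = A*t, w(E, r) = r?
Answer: 48619/52 ≈ 934.98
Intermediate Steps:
b(t, A) = 1 - A*t/3
1/(65 - 117) + b(w(-2, 6), -8)*55 = 1/(65 - 117) + (1 - ⅓*(-8)*6)*55 = 1/(-52) + (1 + 16)*55 = -1/52 + 17*55 = -1/52 + 935 = 48619/52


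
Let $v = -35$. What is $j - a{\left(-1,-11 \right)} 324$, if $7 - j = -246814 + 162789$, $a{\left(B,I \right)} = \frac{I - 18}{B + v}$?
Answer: $83771$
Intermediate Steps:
$a{\left(B,I \right)} = \frac{-18 + I}{-35 + B}$ ($a{\left(B,I \right)} = \frac{I - 18}{B - 35} = \frac{-18 + I}{-35 + B}$)
$j = 84032$ ($j = 7 - \left(-246814 + 162789\right) = 7 - -84025 = 7 + 84025 = 84032$)
$j - a{\left(-1,-11 \right)} 324 = 84032 - \frac{-18 - 11}{-35 - 1} \cdot 324 = 84032 - \frac{1}{-36} \left(-29\right) 324 = 84032 - \left(- \frac{1}{36}\right) \left(-29\right) 324 = 84032 - \frac{29}{36} \cdot 324 = 84032 - 261 = 83771$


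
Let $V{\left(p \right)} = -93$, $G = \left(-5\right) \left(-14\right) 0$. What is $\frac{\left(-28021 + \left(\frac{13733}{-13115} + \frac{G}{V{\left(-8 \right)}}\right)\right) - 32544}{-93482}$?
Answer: $\frac{397161854}{613008215} \approx 0.64789$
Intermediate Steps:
$G = 0$ ($G = 70 \cdot 0 = 0$)
$\frac{\left(-28021 + \left(\frac{13733}{-13115} + \frac{G}{V{\left(-8 \right)}}\right)\right) - 32544}{-93482} = \frac{\left(-28021 + \left(\frac{13733}{-13115} + \frac{0}{-93}\right)\right) - 32544}{-93482} = \left(\left(-28021 + \left(13733 \left(- \frac{1}{13115}\right) + 0 \left(- \frac{1}{93}\right)\right)\right) - 32544\right) \left(- \frac{1}{93482}\right) = \left(\left(-28021 + \left(- \frac{13733}{13115} + 0\right)\right) - 32544\right) \left(- \frac{1}{93482}\right) = \left(\left(-28021 - \frac{13733}{13115}\right) - 32544\right) \left(- \frac{1}{93482}\right) = \left(- \frac{367509148}{13115} - 32544\right) \left(- \frac{1}{93482}\right) = \left(- \frac{794323708}{13115}\right) \left(- \frac{1}{93482}\right) = \frac{397161854}{613008215}$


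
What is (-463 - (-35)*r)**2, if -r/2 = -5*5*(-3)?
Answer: 32638369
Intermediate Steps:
r = -150 (r = -2*(-5*5)*(-3) = -(-50)*(-3) = -2*75 = -150)
(-463 - (-35)*r)**2 = (-463 - (-35)*(-150))**2 = (-463 - 1*5250)**2 = (-463 - 5250)**2 = (-5713)**2 = 32638369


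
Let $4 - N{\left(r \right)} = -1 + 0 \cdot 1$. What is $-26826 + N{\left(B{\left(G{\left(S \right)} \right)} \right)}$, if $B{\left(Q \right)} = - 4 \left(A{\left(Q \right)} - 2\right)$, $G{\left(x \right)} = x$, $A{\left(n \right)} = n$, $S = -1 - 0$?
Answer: $-26821$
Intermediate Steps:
$S = -1$ ($S = -1 + 0 = -1$)
$B{\left(Q \right)} = 8 - 4 Q$ ($B{\left(Q \right)} = - 4 \left(Q - 2\right) = - 4 \left(-2 + Q\right) = 8 - 4 Q$)
$N{\left(r \right)} = 5$ ($N{\left(r \right)} = 4 - \left(-1 + 0 \cdot 1\right) = 4 - \left(-1 + 0\right) = 4 - -1 = 4 + 1 = 5$)
$-26826 + N{\left(B{\left(G{\left(S \right)} \right)} \right)} = -26826 + 5 = -26821$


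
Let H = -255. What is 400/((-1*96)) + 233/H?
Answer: -2591/510 ≈ -5.0804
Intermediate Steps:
400/((-1*96)) + 233/H = 400/((-1*96)) + 233/(-255) = 400/(-96) + 233*(-1/255) = 400*(-1/96) - 233/255 = -25/6 - 233/255 = -2591/510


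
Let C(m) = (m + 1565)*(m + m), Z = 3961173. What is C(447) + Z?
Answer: 5759901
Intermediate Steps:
C(m) = 2*m*(1565 + m) (C(m) = (1565 + m)*(2*m) = 2*m*(1565 + m))
C(447) + Z = 2*447*(1565 + 447) + 3961173 = 2*447*2012 + 3961173 = 1798728 + 3961173 = 5759901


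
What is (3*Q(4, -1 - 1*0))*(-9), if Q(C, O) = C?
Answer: -108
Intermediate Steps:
(3*Q(4, -1 - 1*0))*(-9) = (3*4)*(-9) = 12*(-9) = -108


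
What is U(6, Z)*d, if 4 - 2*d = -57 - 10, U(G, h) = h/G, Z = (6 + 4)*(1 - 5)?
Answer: -710/3 ≈ -236.67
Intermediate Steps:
Z = -40 (Z = 10*(-4) = -40)
d = 71/2 (d = 2 - (-57 - 10)/2 = 2 - ½*(-67) = 2 + 67/2 = 71/2 ≈ 35.500)
U(6, Z)*d = -40/6*(71/2) = -40*⅙*(71/2) = -20/3*71/2 = -710/3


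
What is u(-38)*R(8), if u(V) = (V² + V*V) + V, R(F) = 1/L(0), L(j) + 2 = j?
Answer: -1425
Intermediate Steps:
L(j) = -2 + j
R(F) = -½ (R(F) = 1/(-2 + 0) = 1/(-2) = -½)
u(V) = V + 2*V² (u(V) = (V² + V²) + V = 2*V² + V = V + 2*V²)
u(-38)*R(8) = -38*(1 + 2*(-38))*(-½) = -38*(1 - 76)*(-½) = -38*(-75)*(-½) = 2850*(-½) = -1425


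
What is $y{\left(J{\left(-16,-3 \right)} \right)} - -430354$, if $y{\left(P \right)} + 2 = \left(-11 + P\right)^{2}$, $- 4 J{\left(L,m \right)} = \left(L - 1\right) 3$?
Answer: $\frac{6885681}{16} \approx 4.3036 \cdot 10^{5}$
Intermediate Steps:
$J{\left(L,m \right)} = \frac{3}{4} - \frac{3 L}{4}$ ($J{\left(L,m \right)} = - \frac{\left(L - 1\right) 3}{4} = - \frac{\left(-1 + L\right) 3}{4} = - \frac{-3 + 3 L}{4} = \frac{3}{4} - \frac{3 L}{4}$)
$y{\left(P \right)} = -2 + \left(-11 + P\right)^{2}$
$y{\left(J{\left(-16,-3 \right)} \right)} - -430354 = \left(-2 + \left(-11 + \left(\frac{3}{4} - -12\right)\right)^{2}\right) - -430354 = \left(-2 + \left(-11 + \left(\frac{3}{4} + 12\right)\right)^{2}\right) + 430354 = \left(-2 + \left(-11 + \frac{51}{4}\right)^{2}\right) + 430354 = \left(-2 + \left(\frac{7}{4}\right)^{2}\right) + 430354 = \left(-2 + \frac{49}{16}\right) + 430354 = \frac{17}{16} + 430354 = \frac{6885681}{16}$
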